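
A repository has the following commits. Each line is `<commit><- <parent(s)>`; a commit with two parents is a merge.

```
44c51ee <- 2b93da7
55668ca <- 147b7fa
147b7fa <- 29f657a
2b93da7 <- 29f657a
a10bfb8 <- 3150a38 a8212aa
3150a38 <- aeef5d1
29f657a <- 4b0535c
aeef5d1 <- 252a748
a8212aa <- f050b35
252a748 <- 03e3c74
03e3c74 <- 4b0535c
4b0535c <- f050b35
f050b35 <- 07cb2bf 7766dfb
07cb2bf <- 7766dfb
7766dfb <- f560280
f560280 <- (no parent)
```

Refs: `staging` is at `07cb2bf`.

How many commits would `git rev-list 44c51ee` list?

Walking parent pointers from 44c51ee: reachable set = {07cb2bf, 29f657a, 2b93da7, 44c51ee, 4b0535c, 7766dfb, f050b35, f560280}.
That is 8 commits.

8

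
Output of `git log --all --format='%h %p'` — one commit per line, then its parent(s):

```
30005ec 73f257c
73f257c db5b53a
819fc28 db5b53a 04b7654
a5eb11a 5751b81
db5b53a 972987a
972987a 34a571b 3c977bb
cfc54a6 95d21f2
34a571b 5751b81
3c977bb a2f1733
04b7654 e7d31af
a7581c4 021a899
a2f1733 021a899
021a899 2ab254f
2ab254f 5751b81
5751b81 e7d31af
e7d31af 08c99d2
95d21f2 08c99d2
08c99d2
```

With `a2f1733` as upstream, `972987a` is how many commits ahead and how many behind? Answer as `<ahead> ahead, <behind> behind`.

Reachable from 972987a: {021a899, 08c99d2, 2ab254f, 34a571b, 3c977bb, 5751b81, 972987a, a2f1733, e7d31af}.
Reachable from a2f1733: {021a899, 08c99d2, 2ab254f, 5751b81, a2f1733, e7d31af}.
Only in 972987a's history (ahead): {34a571b, 3c977bb, 972987a} — 3.
Only in a2f1733's history (behind): {} — 0.

3 ahead, 0 behind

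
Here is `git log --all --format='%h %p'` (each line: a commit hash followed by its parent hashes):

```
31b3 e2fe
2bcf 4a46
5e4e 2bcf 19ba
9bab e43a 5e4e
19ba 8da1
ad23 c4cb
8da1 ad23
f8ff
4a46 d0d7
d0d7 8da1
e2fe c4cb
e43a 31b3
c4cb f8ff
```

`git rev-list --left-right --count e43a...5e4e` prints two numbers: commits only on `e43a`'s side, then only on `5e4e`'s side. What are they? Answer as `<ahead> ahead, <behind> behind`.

Reachable from e43a: {31b3, c4cb, e2fe, e43a, f8ff}.
Reachable from 5e4e: {19ba, 2bcf, 4a46, 5e4e, 8da1, ad23, c4cb, d0d7, f8ff}.
Only in e43a's history (ahead): {31b3, e2fe, e43a} — 3.
Only in 5e4e's history (behind): {19ba, 2bcf, 4a46, 5e4e, 8da1, ad23, d0d7} — 7.

3 ahead, 7 behind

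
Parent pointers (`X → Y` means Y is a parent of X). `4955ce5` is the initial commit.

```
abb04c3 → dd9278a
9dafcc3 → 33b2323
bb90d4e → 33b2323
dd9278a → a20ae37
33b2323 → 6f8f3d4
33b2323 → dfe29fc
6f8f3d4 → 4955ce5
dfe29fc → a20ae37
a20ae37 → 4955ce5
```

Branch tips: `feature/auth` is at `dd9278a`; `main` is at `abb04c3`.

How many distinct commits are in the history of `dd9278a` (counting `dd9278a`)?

3

Walking parent pointers from dd9278a: reachable set = {4955ce5, a20ae37, dd9278a}.
That is 3 commits.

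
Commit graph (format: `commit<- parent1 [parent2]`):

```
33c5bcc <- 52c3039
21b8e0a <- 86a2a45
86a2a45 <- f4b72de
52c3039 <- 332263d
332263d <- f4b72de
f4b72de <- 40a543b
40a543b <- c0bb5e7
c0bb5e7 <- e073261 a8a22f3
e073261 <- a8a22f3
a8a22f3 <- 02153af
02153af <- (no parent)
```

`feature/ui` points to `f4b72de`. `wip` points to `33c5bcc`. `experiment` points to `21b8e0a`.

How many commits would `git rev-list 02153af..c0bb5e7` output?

Reachable from c0bb5e7: {02153af, a8a22f3, c0bb5e7, e073261}.
Reachable from 02153af: {02153af}.
In c0bb5e7's history but not 02153af's: {a8a22f3, c0bb5e7, e073261} — 3 commits.

3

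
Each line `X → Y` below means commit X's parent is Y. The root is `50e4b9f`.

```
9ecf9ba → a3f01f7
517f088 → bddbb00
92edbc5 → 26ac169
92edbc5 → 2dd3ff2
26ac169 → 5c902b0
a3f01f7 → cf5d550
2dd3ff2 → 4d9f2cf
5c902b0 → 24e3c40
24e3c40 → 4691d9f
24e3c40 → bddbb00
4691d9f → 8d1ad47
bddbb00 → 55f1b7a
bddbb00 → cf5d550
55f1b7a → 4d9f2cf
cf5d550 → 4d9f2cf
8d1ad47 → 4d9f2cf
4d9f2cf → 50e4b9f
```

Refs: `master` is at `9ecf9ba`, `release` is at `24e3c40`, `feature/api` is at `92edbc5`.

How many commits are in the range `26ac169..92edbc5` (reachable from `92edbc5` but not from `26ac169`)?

2

Reachable from 92edbc5: {24e3c40, 26ac169, 2dd3ff2, 4691d9f, 4d9f2cf, 50e4b9f, 55f1b7a, 5c902b0, 8d1ad47, 92edbc5, bddbb00, cf5d550}.
Reachable from 26ac169: {24e3c40, 26ac169, 4691d9f, 4d9f2cf, 50e4b9f, 55f1b7a, 5c902b0, 8d1ad47, bddbb00, cf5d550}.
In 92edbc5's history but not 26ac169's: {2dd3ff2, 92edbc5} — 2 commits.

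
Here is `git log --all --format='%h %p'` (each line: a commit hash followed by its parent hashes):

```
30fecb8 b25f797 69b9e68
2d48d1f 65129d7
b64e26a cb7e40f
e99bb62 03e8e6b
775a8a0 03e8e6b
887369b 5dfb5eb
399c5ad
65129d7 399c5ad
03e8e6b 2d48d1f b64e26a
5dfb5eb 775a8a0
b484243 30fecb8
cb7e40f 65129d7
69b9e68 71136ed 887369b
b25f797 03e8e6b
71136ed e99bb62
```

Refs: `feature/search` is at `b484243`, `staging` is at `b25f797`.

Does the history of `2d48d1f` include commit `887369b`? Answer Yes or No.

Ancestors of 2d48d1f: {2d48d1f, 399c5ad, 65129d7}.
887369b is not in that set, so it is not an ancestor of 2d48d1f.

No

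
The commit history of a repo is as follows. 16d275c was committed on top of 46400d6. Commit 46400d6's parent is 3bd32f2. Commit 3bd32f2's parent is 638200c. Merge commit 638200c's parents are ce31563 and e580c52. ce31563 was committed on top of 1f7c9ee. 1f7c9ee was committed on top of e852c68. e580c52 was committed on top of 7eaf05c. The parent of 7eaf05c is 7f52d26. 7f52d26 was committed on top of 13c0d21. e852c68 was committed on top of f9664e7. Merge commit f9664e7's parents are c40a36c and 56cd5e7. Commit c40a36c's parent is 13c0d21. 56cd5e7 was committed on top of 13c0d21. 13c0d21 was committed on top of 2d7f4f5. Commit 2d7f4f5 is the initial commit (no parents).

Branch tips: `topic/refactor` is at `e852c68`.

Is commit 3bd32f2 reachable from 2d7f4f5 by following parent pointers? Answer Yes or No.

Ancestors of 2d7f4f5: {2d7f4f5}.
3bd32f2 is not in that set, so it is not an ancestor of 2d7f4f5.

No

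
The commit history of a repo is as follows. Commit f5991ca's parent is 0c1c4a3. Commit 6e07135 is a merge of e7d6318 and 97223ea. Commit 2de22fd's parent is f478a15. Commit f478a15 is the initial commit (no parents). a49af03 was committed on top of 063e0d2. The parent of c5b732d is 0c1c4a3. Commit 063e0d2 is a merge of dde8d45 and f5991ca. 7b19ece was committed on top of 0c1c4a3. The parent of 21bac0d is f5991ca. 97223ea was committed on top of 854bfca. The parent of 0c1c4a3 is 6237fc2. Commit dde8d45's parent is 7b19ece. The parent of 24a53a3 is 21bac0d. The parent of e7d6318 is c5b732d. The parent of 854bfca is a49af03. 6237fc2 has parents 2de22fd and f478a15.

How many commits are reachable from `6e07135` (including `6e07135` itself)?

Walking parent pointers from 6e07135: reachable set = {063e0d2, 0c1c4a3, 2de22fd, 6237fc2, 6e07135, 7b19ece, 854bfca, 97223ea, a49af03, c5b732d, dde8d45, e7d6318, f478a15, f5991ca}.
That is 14 commits.

14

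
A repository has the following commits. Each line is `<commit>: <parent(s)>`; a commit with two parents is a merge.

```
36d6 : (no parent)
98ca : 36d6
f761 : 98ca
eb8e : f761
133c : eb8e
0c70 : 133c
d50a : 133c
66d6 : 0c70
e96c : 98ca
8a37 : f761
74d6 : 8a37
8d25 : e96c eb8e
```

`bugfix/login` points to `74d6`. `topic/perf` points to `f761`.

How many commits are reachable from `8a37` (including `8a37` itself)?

Walking parent pointers from 8a37: reachable set = {36d6, 8a37, 98ca, f761}.
That is 4 commits.

4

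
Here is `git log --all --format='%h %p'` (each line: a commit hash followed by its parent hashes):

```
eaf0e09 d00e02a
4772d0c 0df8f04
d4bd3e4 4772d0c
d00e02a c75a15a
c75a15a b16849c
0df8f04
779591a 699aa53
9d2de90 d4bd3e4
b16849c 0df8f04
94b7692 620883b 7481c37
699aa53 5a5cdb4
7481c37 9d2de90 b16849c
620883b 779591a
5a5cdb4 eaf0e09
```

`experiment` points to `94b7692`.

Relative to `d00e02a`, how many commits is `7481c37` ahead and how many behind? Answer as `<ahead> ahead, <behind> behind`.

Reachable from 7481c37: {0df8f04, 4772d0c, 7481c37, 9d2de90, b16849c, d4bd3e4}.
Reachable from d00e02a: {0df8f04, b16849c, c75a15a, d00e02a}.
Only in 7481c37's history (ahead): {4772d0c, 7481c37, 9d2de90, d4bd3e4} — 4.
Only in d00e02a's history (behind): {c75a15a, d00e02a} — 2.

4 ahead, 2 behind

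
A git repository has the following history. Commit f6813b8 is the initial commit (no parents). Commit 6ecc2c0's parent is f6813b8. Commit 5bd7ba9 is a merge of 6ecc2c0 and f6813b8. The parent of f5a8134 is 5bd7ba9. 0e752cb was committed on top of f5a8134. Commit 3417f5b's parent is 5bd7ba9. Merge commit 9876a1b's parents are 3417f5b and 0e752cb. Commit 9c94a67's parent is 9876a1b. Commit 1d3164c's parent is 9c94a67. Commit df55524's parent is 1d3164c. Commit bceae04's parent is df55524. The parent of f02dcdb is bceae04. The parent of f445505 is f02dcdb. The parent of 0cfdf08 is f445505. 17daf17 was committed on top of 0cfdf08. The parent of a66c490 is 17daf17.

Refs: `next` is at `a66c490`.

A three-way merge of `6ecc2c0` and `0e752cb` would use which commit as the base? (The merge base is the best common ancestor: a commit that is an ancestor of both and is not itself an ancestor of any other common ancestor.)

6ecc2c0

Ancestors of 6ecc2c0: {6ecc2c0, f6813b8}.
Ancestors of 0e752cb: {0e752cb, 5bd7ba9, 6ecc2c0, f5a8134, f6813b8}.
Common ancestors: {6ecc2c0, f6813b8}.
Among these, 6ecc2c0 is not an ancestor of any other common ancestor — it is the merge base.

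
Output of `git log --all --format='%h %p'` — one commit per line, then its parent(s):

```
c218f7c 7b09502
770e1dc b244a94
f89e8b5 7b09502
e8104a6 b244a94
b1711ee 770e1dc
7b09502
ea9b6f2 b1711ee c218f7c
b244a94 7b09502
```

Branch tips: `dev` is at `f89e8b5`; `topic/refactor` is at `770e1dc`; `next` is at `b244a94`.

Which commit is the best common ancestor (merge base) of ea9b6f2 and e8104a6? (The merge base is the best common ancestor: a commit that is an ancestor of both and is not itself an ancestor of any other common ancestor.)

Ancestors of ea9b6f2: {770e1dc, 7b09502, b1711ee, b244a94, c218f7c, ea9b6f2}.
Ancestors of e8104a6: {7b09502, b244a94, e8104a6}.
Common ancestors: {7b09502, b244a94}.
Among these, b244a94 is not an ancestor of any other common ancestor — it is the merge base.

b244a94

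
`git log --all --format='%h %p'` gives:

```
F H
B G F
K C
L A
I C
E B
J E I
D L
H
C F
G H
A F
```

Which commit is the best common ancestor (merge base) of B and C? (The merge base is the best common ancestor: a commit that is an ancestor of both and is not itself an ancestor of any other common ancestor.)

Ancestors of B: {B, F, G, H}.
Ancestors of C: {C, F, H}.
Common ancestors: {F, H}.
Among these, F is not an ancestor of any other common ancestor — it is the merge base.

F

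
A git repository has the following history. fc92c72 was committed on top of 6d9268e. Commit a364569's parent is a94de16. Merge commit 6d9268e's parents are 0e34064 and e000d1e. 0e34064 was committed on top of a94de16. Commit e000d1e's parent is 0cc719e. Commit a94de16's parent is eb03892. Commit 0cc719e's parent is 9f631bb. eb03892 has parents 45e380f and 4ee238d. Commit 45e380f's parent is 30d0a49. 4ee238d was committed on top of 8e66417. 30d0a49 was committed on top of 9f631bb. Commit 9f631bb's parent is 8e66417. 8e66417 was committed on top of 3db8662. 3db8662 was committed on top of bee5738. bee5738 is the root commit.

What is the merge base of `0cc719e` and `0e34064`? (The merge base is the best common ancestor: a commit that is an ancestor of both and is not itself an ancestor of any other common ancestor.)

9f631bb

Ancestors of 0cc719e: {0cc719e, 3db8662, 8e66417, 9f631bb, bee5738}.
Ancestors of 0e34064: {0e34064, 30d0a49, 3db8662, 45e380f, 4ee238d, 8e66417, 9f631bb, a94de16, bee5738, eb03892}.
Common ancestors: {3db8662, 8e66417, 9f631bb, bee5738}.
Among these, 9f631bb is not an ancestor of any other common ancestor — it is the merge base.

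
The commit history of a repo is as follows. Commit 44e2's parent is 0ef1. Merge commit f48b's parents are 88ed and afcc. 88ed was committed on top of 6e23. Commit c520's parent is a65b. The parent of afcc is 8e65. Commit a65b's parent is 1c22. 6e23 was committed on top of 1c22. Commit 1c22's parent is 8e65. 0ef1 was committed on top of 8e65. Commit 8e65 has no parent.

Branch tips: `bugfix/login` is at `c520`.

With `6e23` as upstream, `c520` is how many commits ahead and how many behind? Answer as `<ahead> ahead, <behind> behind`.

Reachable from c520: {1c22, 8e65, a65b, c520}.
Reachable from 6e23: {1c22, 6e23, 8e65}.
Only in c520's history (ahead): {a65b, c520} — 2.
Only in 6e23's history (behind): {6e23} — 1.

2 ahead, 1 behind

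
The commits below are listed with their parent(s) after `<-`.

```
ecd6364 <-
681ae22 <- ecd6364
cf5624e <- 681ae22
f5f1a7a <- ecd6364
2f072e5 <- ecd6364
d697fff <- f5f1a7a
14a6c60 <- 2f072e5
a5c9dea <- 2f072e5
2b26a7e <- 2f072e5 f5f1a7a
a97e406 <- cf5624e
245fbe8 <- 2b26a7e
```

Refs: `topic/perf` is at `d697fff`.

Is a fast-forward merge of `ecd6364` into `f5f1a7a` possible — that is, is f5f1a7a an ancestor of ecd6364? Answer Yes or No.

No

A fast-forward from f5f1a7a to ecd6364 is possible iff f5f1a7a is an ancestor of ecd6364.
Ancestors of ecd6364: {ecd6364}.
f5f1a7a is not among them, so fast-forward is not possible.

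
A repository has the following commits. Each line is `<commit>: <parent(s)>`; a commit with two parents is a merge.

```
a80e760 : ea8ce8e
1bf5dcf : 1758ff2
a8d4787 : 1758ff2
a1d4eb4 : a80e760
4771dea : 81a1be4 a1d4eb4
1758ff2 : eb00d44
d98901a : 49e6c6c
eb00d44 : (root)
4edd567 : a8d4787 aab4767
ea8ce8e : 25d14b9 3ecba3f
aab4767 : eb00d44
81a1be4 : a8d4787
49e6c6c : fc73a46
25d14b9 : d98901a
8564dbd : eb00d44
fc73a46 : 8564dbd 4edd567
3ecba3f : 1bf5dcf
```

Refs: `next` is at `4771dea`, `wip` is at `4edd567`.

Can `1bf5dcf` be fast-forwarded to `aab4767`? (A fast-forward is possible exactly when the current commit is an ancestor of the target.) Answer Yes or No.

A fast-forward from 1bf5dcf to aab4767 is possible iff 1bf5dcf is an ancestor of aab4767.
Ancestors of aab4767: {aab4767, eb00d44}.
1bf5dcf is not among them, so fast-forward is not possible.

No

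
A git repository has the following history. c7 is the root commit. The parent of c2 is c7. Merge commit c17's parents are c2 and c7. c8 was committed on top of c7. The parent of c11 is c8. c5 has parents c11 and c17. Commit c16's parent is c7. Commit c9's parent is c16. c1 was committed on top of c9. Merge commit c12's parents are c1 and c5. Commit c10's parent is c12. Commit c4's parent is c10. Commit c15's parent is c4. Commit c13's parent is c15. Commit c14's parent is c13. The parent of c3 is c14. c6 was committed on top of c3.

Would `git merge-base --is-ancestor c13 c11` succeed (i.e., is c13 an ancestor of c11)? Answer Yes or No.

Ancestors of c11: {c11, c7, c8}.
c13 is not in that set, so it is not an ancestor of c11.

No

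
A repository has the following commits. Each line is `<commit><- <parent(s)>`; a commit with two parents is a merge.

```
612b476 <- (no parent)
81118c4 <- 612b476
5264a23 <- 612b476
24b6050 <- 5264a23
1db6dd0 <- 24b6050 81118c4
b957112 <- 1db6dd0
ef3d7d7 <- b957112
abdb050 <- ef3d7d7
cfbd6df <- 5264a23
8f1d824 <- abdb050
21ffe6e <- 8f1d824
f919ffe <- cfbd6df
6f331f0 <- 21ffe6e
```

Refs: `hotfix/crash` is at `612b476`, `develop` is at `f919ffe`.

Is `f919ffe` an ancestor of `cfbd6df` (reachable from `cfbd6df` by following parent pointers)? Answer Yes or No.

No

Ancestors of cfbd6df: {5264a23, 612b476, cfbd6df}.
f919ffe is not in that set, so it is not an ancestor of cfbd6df.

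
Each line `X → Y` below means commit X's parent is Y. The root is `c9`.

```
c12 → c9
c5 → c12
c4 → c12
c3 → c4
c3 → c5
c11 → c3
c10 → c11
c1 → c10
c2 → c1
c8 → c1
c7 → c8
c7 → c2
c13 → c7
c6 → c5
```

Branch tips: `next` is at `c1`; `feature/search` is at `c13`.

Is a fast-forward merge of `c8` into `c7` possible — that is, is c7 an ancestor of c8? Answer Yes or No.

A fast-forward from c7 to c8 is possible iff c7 is an ancestor of c8.
Ancestors of c8: {c1, c10, c11, c12, c3, c4, c5, c8, c9}.
c7 is not among them, so fast-forward is not possible.

No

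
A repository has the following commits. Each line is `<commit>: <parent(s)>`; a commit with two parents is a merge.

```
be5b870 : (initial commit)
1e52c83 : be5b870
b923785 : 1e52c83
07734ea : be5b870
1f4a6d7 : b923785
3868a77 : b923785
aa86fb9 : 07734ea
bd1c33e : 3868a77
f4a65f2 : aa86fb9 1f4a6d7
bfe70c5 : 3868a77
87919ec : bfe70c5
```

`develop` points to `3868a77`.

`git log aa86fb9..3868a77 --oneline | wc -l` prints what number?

Reachable from 3868a77: {1e52c83, 3868a77, b923785, be5b870}.
Reachable from aa86fb9: {07734ea, aa86fb9, be5b870}.
In 3868a77's history but not aa86fb9's: {1e52c83, 3868a77, b923785} — 3 commits.

3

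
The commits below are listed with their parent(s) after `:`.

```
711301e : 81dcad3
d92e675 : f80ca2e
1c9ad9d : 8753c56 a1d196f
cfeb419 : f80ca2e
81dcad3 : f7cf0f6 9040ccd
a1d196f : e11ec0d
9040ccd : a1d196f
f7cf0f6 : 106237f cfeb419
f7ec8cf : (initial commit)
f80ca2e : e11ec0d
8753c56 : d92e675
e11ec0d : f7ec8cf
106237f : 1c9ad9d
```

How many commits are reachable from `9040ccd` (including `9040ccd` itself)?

4

Walking parent pointers from 9040ccd: reachable set = {9040ccd, a1d196f, e11ec0d, f7ec8cf}.
That is 4 commits.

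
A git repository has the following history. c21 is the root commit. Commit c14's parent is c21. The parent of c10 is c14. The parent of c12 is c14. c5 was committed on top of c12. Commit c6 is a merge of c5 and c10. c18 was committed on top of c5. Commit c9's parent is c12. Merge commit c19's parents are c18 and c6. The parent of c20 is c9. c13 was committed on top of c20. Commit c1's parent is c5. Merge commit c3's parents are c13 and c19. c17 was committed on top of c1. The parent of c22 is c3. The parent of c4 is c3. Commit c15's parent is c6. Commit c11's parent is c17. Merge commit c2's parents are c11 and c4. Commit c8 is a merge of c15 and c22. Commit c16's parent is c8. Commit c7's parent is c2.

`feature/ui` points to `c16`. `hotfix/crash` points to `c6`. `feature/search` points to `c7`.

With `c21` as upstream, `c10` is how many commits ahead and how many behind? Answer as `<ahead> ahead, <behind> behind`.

2 ahead, 0 behind

Reachable from c10: {c10, c14, c21}.
Reachable from c21: {c21}.
Only in c10's history (ahead): {c10, c14} — 2.
Only in c21's history (behind): {} — 0.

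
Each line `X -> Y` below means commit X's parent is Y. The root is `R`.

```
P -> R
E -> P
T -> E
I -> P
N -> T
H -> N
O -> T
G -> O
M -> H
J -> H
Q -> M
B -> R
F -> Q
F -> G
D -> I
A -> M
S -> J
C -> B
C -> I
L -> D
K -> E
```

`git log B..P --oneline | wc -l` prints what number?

1

Reachable from P: {P, R}.
Reachable from B: {B, R}.
In P's history but not B's: {P} — 1 commit.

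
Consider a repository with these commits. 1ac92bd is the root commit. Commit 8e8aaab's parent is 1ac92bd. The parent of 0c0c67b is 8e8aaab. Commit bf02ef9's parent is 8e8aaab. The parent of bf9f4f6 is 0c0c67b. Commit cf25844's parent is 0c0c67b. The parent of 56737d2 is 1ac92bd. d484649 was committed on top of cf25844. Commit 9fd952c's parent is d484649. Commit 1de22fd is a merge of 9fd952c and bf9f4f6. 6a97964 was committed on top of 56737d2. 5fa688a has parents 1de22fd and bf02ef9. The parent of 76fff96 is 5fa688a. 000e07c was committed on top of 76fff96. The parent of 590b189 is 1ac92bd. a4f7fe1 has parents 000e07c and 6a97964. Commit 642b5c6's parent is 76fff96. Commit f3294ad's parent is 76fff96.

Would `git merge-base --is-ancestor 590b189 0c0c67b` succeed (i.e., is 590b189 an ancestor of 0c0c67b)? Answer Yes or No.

Ancestors of 0c0c67b: {0c0c67b, 1ac92bd, 8e8aaab}.
590b189 is not in that set, so it is not an ancestor of 0c0c67b.

No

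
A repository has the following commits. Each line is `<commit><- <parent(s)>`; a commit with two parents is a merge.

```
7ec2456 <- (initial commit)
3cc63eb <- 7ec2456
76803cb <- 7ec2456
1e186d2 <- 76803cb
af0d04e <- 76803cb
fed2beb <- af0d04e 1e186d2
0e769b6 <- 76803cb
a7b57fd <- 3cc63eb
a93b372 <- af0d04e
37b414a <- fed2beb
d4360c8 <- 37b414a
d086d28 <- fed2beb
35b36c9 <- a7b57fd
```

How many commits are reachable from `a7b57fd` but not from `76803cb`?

2

Reachable from a7b57fd: {3cc63eb, 7ec2456, a7b57fd}.
Reachable from 76803cb: {76803cb, 7ec2456}.
In a7b57fd's history but not 76803cb's: {3cc63eb, a7b57fd} — 2 commits.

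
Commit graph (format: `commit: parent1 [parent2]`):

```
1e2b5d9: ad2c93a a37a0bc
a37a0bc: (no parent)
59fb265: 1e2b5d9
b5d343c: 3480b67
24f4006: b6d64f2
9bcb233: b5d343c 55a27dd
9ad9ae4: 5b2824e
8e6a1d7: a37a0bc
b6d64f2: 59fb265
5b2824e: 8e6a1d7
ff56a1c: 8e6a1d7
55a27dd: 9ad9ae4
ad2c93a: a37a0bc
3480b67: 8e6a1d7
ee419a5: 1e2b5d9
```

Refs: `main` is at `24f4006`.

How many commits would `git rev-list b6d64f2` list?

Walking parent pointers from b6d64f2: reachable set = {1e2b5d9, 59fb265, a37a0bc, ad2c93a, b6d64f2}.
That is 5 commits.

5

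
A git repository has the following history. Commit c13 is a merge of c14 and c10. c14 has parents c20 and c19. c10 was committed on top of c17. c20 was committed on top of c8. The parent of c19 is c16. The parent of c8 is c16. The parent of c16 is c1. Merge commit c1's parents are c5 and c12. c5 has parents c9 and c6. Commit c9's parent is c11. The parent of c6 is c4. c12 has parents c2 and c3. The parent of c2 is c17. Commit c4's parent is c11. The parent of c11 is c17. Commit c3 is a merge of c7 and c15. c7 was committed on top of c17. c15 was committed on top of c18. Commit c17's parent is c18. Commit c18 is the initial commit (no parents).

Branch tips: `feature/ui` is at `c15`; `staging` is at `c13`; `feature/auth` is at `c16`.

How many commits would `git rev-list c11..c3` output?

Reachable from c3: {c15, c17, c18, c3, c7}.
Reachable from c11: {c11, c17, c18}.
In c3's history but not c11's: {c15, c3, c7} — 3 commits.

3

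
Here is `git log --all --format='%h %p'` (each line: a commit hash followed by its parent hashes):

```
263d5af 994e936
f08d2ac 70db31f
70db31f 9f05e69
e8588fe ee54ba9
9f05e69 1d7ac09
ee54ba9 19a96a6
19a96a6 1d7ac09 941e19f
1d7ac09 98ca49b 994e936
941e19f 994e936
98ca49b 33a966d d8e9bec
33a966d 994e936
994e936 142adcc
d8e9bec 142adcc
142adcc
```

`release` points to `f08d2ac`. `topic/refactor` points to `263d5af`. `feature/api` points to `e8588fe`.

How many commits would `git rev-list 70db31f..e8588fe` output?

4

Reachable from e8588fe: {142adcc, 19a96a6, 1d7ac09, 33a966d, 941e19f, 98ca49b, 994e936, d8e9bec, e8588fe, ee54ba9}.
Reachable from 70db31f: {142adcc, 1d7ac09, 33a966d, 70db31f, 98ca49b, 994e936, 9f05e69, d8e9bec}.
In e8588fe's history but not 70db31f's: {19a96a6, 941e19f, e8588fe, ee54ba9} — 4 commits.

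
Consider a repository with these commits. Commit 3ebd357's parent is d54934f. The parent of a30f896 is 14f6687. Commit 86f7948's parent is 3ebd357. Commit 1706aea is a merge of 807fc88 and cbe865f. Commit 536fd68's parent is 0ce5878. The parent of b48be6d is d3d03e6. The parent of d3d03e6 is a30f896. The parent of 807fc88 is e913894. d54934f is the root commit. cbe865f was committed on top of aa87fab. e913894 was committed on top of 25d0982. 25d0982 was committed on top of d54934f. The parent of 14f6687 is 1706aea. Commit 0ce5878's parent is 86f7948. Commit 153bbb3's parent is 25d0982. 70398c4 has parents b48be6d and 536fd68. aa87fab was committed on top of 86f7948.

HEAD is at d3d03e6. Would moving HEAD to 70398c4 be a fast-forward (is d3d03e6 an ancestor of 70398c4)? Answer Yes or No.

Yes

A fast-forward from d3d03e6 to 70398c4 is possible iff d3d03e6 is an ancestor of 70398c4.
Ancestors of 70398c4: {0ce5878, 14f6687, 1706aea, 25d0982, 3ebd357, 536fd68, 70398c4, 807fc88, 86f7948, a30f896, aa87fab, b48be6d, cbe865f, d3d03e6, d54934f, e913894}.
d3d03e6 is among them, so fast-forward is possible.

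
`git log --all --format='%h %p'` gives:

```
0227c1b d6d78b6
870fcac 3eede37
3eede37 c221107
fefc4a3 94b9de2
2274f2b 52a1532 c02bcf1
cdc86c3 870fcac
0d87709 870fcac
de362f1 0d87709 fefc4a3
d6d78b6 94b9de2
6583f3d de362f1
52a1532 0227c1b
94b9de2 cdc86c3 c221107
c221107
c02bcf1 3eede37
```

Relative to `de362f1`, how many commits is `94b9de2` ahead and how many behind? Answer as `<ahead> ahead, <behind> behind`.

Reachable from 94b9de2: {3eede37, 870fcac, 94b9de2, c221107, cdc86c3}.
Reachable from de362f1: {0d87709, 3eede37, 870fcac, 94b9de2, c221107, cdc86c3, de362f1, fefc4a3}.
Only in 94b9de2's history (ahead): {} — 0.
Only in de362f1's history (behind): {0d87709, de362f1, fefc4a3} — 3.

0 ahead, 3 behind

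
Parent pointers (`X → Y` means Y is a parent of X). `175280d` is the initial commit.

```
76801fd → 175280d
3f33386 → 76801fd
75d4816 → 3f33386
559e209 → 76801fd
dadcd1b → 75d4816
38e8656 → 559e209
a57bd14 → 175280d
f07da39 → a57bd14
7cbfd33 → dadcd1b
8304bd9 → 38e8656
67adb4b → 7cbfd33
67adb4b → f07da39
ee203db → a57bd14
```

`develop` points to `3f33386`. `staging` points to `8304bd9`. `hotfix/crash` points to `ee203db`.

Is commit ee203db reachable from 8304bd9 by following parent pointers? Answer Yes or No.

Ancestors of 8304bd9: {175280d, 38e8656, 559e209, 76801fd, 8304bd9}.
ee203db is not in that set, so it is not an ancestor of 8304bd9.

No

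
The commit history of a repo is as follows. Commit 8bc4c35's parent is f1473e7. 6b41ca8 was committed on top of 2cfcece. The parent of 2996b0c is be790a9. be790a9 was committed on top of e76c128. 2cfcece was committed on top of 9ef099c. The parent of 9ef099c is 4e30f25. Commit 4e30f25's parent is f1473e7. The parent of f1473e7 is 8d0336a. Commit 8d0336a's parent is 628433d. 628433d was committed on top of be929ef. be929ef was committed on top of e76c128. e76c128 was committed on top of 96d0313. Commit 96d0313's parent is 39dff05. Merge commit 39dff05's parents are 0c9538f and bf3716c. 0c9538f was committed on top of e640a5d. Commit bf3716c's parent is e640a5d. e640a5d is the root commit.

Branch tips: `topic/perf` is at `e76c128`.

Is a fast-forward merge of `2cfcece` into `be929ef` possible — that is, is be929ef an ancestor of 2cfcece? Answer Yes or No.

A fast-forward from be929ef to 2cfcece is possible iff be929ef is an ancestor of 2cfcece.
Ancestors of 2cfcece: {0c9538f, 2cfcece, 39dff05, 4e30f25, 628433d, 8d0336a, 96d0313, 9ef099c, be929ef, bf3716c, e640a5d, e76c128, f1473e7}.
be929ef is among them, so fast-forward is possible.

Yes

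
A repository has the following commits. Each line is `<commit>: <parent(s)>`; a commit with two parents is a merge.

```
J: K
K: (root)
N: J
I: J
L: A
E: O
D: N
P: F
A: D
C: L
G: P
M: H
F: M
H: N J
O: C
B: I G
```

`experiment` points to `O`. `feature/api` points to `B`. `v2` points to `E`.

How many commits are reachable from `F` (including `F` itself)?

6

Walking parent pointers from F: reachable set = {F, H, J, K, M, N}.
That is 6 commits.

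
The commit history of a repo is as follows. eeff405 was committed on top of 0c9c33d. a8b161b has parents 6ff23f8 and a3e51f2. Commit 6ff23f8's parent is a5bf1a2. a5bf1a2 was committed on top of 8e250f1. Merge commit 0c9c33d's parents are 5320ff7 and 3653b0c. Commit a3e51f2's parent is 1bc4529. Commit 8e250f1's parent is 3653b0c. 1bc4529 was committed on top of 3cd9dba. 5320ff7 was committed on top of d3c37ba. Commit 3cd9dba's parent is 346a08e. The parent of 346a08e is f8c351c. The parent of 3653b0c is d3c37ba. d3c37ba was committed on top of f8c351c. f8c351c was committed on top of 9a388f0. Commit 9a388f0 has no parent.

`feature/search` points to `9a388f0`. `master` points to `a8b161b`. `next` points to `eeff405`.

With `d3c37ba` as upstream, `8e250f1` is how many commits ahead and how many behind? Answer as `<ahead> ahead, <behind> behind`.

Reachable from 8e250f1: {3653b0c, 8e250f1, 9a388f0, d3c37ba, f8c351c}.
Reachable from d3c37ba: {9a388f0, d3c37ba, f8c351c}.
Only in 8e250f1's history (ahead): {3653b0c, 8e250f1} — 2.
Only in d3c37ba's history (behind): {} — 0.

2 ahead, 0 behind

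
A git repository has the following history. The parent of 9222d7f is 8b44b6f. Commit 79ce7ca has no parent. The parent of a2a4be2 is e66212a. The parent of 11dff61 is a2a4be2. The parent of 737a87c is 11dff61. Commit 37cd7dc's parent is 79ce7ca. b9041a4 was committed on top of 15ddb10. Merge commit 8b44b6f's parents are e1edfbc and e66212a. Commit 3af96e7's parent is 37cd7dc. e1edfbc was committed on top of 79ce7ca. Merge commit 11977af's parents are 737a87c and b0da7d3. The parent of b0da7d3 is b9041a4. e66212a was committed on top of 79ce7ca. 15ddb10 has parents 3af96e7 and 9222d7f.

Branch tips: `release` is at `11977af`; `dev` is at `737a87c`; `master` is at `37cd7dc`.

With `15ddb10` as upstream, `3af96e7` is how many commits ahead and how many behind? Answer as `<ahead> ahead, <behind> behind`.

0 ahead, 5 behind

Reachable from 3af96e7: {37cd7dc, 3af96e7, 79ce7ca}.
Reachable from 15ddb10: {15ddb10, 37cd7dc, 3af96e7, 79ce7ca, 8b44b6f, 9222d7f, e1edfbc, e66212a}.
Only in 3af96e7's history (ahead): {} — 0.
Only in 15ddb10's history (behind): {15ddb10, 8b44b6f, 9222d7f, e1edfbc, e66212a} — 5.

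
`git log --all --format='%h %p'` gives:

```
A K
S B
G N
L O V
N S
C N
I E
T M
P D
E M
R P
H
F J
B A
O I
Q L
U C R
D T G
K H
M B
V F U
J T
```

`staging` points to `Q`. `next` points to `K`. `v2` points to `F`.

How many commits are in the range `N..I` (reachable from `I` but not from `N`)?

Reachable from I: {A, B, E, H, I, K, M}.
Reachable from N: {A, B, H, K, N, S}.
In I's history but not N's: {E, I, M} — 3 commits.

3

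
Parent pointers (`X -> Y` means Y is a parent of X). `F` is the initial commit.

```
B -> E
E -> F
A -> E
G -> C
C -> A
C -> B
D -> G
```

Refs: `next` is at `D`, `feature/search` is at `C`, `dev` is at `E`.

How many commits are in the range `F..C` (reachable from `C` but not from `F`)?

4

Reachable from C: {A, B, C, E, F}.
Reachable from F: {F}.
In C's history but not F's: {A, B, C, E} — 4 commits.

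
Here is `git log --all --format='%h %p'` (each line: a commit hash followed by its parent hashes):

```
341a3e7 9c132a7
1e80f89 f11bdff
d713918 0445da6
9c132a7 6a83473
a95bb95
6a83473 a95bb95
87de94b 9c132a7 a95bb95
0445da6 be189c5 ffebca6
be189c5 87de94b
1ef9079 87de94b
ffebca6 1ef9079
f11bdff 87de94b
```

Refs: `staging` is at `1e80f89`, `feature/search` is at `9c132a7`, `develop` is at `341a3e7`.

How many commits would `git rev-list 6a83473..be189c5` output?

3

Reachable from be189c5: {6a83473, 87de94b, 9c132a7, a95bb95, be189c5}.
Reachable from 6a83473: {6a83473, a95bb95}.
In be189c5's history but not 6a83473's: {87de94b, 9c132a7, be189c5} — 3 commits.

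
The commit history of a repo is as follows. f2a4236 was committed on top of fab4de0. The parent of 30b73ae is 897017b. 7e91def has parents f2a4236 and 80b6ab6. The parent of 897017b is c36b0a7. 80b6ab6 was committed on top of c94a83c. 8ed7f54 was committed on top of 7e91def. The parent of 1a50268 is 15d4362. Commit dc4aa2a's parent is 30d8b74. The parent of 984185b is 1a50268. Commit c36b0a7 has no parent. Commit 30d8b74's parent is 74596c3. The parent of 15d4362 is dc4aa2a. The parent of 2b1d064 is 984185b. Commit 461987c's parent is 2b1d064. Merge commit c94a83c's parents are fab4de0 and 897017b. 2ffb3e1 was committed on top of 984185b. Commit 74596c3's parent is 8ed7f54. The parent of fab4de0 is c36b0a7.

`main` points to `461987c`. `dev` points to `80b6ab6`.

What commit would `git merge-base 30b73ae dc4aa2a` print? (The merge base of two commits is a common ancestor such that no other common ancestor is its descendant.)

Ancestors of 30b73ae: {30b73ae, 897017b, c36b0a7}.
Ancestors of dc4aa2a: {30d8b74, 74596c3, 7e91def, 80b6ab6, 897017b, 8ed7f54, c36b0a7, c94a83c, dc4aa2a, f2a4236, fab4de0}.
Common ancestors: {897017b, c36b0a7}.
Among these, 897017b is not an ancestor of any other common ancestor — it is the merge base.

897017b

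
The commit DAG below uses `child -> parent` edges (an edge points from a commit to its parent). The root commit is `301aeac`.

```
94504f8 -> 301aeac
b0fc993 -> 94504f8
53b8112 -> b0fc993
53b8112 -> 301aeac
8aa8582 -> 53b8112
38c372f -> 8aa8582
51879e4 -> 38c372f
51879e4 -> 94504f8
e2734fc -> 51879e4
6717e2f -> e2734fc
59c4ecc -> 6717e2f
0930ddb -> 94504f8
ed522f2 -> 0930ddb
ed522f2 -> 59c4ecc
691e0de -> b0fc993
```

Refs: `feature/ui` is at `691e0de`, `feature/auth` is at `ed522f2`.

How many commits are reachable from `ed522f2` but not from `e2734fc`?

4

Reachable from ed522f2: {0930ddb, 301aeac, 38c372f, 51879e4, 53b8112, 59c4ecc, 6717e2f, 8aa8582, 94504f8, b0fc993, e2734fc, ed522f2}.
Reachable from e2734fc: {301aeac, 38c372f, 51879e4, 53b8112, 8aa8582, 94504f8, b0fc993, e2734fc}.
In ed522f2's history but not e2734fc's: {0930ddb, 59c4ecc, 6717e2f, ed522f2} — 4 commits.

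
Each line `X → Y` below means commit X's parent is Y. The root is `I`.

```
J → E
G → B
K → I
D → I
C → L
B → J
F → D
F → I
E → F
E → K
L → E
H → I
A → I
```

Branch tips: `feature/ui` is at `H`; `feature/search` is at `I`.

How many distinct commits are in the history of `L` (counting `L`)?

6

Walking parent pointers from L: reachable set = {D, E, F, I, K, L}.
That is 6 commits.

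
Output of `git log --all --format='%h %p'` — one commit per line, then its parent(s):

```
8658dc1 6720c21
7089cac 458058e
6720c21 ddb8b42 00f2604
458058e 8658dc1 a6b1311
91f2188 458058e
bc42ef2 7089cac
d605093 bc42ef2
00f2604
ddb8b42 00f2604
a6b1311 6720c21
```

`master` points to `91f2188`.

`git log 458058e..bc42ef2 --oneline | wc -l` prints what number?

Reachable from bc42ef2: {00f2604, 458058e, 6720c21, 7089cac, 8658dc1, a6b1311, bc42ef2, ddb8b42}.
Reachable from 458058e: {00f2604, 458058e, 6720c21, 8658dc1, a6b1311, ddb8b42}.
In bc42ef2's history but not 458058e's: {7089cac, bc42ef2} — 2 commits.

2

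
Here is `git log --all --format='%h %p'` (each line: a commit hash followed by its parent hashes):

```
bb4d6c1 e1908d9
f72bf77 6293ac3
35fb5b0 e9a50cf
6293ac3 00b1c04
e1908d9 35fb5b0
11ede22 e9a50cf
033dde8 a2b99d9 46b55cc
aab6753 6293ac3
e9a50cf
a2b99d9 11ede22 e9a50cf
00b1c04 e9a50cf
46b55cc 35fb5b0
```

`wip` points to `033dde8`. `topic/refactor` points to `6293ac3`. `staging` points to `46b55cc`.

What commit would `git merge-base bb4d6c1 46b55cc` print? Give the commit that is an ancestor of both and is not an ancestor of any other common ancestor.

Ancestors of bb4d6c1: {35fb5b0, bb4d6c1, e1908d9, e9a50cf}.
Ancestors of 46b55cc: {35fb5b0, 46b55cc, e9a50cf}.
Common ancestors: {35fb5b0, e9a50cf}.
Among these, 35fb5b0 is not an ancestor of any other common ancestor — it is the merge base.

35fb5b0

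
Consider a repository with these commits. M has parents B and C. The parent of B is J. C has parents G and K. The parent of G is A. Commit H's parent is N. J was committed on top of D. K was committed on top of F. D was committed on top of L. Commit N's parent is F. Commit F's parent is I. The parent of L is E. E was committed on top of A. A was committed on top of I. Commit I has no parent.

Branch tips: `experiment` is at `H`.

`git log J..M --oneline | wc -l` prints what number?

Reachable from M: {A, B, C, D, E, F, G, I, J, K, L, M}.
Reachable from J: {A, D, E, I, J, L}.
In M's history but not J's: {B, C, F, G, K, M} — 6 commits.

6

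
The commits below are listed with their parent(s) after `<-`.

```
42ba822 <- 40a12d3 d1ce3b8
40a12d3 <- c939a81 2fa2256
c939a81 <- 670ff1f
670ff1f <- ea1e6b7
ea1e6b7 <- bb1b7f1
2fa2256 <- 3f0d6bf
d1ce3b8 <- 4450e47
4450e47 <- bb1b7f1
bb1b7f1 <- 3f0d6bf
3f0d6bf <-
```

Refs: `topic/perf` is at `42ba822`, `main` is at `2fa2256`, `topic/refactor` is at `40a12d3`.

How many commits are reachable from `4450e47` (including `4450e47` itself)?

3

Walking parent pointers from 4450e47: reachable set = {3f0d6bf, 4450e47, bb1b7f1}.
That is 3 commits.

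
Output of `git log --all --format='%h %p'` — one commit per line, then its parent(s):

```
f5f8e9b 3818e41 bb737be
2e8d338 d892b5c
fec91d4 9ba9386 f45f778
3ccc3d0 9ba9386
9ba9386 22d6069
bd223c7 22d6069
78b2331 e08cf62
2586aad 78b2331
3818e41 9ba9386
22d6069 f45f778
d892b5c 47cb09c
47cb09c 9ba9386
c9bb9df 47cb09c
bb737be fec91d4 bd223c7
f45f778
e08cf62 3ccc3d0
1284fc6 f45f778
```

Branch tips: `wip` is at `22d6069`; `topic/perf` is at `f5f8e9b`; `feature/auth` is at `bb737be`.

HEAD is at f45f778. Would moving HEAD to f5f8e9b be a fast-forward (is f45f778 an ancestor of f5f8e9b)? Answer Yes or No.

Yes

A fast-forward from f45f778 to f5f8e9b is possible iff f45f778 is an ancestor of f5f8e9b.
Ancestors of f5f8e9b: {22d6069, 3818e41, 9ba9386, bb737be, bd223c7, f45f778, f5f8e9b, fec91d4}.
f45f778 is among them, so fast-forward is possible.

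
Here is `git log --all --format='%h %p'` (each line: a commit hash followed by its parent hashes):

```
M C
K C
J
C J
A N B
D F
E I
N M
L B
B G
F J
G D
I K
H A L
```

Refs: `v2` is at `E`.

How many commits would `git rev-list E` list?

Walking parent pointers from E: reachable set = {C, E, I, J, K}.
That is 5 commits.

5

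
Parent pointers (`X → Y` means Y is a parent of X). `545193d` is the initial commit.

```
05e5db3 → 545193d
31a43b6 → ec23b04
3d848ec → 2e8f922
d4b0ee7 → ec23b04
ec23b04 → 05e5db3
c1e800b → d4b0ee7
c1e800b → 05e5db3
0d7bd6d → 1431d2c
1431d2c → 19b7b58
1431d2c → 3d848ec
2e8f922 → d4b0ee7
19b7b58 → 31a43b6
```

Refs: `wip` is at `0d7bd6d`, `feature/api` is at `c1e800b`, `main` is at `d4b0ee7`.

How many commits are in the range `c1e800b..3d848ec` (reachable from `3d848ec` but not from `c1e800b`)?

2

Reachable from 3d848ec: {05e5db3, 2e8f922, 3d848ec, 545193d, d4b0ee7, ec23b04}.
Reachable from c1e800b: {05e5db3, 545193d, c1e800b, d4b0ee7, ec23b04}.
In 3d848ec's history but not c1e800b's: {2e8f922, 3d848ec} — 2 commits.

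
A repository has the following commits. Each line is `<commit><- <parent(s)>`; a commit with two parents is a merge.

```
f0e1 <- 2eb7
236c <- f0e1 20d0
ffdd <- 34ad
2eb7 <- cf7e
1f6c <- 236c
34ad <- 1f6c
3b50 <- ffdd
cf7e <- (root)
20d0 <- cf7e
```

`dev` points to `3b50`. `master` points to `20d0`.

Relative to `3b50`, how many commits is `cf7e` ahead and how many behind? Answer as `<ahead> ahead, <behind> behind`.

Reachable from cf7e: {cf7e}.
Reachable from 3b50: {1f6c, 20d0, 236c, 2eb7, 34ad, 3b50, cf7e, f0e1, ffdd}.
Only in cf7e's history (ahead): {} — 0.
Only in 3b50's history (behind): {1f6c, 20d0, 236c, 2eb7, 34ad, 3b50, f0e1, ffdd} — 8.

0 ahead, 8 behind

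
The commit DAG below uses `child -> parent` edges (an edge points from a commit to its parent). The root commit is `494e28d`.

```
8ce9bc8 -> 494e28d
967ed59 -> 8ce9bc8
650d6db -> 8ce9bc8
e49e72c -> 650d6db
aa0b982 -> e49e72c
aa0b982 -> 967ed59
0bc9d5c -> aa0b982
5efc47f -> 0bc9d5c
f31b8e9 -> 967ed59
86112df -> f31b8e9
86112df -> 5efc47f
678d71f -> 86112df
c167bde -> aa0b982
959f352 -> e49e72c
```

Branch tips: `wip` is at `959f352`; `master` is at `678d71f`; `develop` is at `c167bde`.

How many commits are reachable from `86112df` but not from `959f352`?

6

Reachable from 86112df: {0bc9d5c, 494e28d, 5efc47f, 650d6db, 86112df, 8ce9bc8, 967ed59, aa0b982, e49e72c, f31b8e9}.
Reachable from 959f352: {494e28d, 650d6db, 8ce9bc8, 959f352, e49e72c}.
In 86112df's history but not 959f352's: {0bc9d5c, 5efc47f, 86112df, 967ed59, aa0b982, f31b8e9} — 6 commits.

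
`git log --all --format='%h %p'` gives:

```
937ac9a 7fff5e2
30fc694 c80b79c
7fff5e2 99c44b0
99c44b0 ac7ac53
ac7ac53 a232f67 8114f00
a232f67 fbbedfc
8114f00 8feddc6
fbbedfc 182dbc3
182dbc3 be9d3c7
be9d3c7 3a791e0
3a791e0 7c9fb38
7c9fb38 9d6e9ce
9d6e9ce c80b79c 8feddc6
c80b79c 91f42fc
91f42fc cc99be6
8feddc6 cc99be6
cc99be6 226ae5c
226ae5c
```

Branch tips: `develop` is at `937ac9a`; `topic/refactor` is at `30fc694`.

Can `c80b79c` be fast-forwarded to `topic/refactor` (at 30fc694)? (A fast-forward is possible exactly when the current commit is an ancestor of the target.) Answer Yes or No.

A fast-forward from c80b79c to 30fc694 is possible iff c80b79c is an ancestor of 30fc694.
Ancestors of 30fc694: {226ae5c, 30fc694, 91f42fc, c80b79c, cc99be6}.
c80b79c is among them, so fast-forward is possible.

Yes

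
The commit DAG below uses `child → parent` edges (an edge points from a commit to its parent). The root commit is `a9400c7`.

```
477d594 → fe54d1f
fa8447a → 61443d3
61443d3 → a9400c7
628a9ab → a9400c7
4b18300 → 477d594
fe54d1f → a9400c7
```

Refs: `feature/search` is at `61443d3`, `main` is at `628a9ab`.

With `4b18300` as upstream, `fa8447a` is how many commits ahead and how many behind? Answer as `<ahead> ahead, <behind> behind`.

Reachable from fa8447a: {61443d3, a9400c7, fa8447a}.
Reachable from 4b18300: {477d594, 4b18300, a9400c7, fe54d1f}.
Only in fa8447a's history (ahead): {61443d3, fa8447a} — 2.
Only in 4b18300's history (behind): {477d594, 4b18300, fe54d1f} — 3.

2 ahead, 3 behind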